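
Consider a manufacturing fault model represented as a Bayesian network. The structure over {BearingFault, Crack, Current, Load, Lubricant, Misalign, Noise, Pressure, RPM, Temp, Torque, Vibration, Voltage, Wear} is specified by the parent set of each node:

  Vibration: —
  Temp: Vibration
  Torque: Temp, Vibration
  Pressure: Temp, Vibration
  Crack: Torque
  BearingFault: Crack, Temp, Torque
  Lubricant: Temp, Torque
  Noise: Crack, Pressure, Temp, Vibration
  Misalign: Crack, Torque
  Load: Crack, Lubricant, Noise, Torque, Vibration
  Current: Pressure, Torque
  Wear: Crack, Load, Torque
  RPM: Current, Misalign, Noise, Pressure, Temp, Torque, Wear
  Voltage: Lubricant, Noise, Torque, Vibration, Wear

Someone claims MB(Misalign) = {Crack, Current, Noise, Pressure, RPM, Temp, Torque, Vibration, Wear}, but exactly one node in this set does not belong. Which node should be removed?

Vibration

The Markov blanket of a node is its parents, its children, and the other parents of its children.
Misalign's children: RPM.
Misalign has parents Crack, Torque.
For each child, the remaining parents (spouses of Misalign):
  parents(RPM) \ {Misalign} = {Current, Noise, Pressure, Temp, Torque, Wear}.
MB(Misalign) = {Crack, Current, Noise, Pressure, RPM, Temp, Torque, Wear}.
Vibration is neither a parent, child, nor co-parent of Misalign, so it does not belong.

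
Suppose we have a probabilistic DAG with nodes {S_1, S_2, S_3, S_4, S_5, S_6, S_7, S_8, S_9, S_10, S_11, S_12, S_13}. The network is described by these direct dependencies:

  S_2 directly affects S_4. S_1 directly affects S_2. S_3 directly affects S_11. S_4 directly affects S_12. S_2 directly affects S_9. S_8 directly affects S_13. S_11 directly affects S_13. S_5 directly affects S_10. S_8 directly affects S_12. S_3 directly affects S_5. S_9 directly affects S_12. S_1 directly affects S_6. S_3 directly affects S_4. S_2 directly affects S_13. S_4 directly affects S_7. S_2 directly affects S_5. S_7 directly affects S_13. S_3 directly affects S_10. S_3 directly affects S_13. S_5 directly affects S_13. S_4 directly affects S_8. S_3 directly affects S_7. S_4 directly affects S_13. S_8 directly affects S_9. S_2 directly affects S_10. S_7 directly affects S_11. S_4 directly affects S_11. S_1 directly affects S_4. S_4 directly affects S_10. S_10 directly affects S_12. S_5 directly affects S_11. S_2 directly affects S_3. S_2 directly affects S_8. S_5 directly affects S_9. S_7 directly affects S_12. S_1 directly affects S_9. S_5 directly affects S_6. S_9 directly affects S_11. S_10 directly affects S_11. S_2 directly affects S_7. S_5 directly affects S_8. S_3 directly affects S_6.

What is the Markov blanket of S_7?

{S_2, S_3, S_4, S_5, S_8, S_9, S_10, S_11, S_12, S_13}

By definition, MB(S_7) is built from S_7's parents, S_7's children, and the co-parents of S_7.
S_7's parents: S_2, S_3, S_4.
Ch(S_7) = {S_11, S_12, S_13}.
Other parents of S_7's children:
  S_11: S_3, S_4, S_5, S_9, S_10
  S_12: S_4, S_8, S_9, S_10
  S_13: S_2, S_3, S_4, S_5, S_8, S_11
Union: {S_2, S_3, S_4} ∪ {S_11, S_12, S_13} ∪ {S_2, S_3, S_4, S_5, S_8, S_9, S_10, S_11} = {S_2, S_3, S_4, S_5, S_8, S_9, S_10, S_11, S_12, S_13}.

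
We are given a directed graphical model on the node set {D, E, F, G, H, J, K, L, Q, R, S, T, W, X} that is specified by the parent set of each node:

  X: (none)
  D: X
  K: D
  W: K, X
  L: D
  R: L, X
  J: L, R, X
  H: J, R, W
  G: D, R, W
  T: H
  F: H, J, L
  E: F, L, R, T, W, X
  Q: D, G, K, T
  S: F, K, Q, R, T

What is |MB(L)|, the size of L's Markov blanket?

9

Recall MB(v) = parents ∪ children ∪ spouses, where spouses are the other parents of v's children.
L has parent D.
Ch(L) = {E, F, J, R}.
Other parents of L's children:
  parents(R) \ {L} = {X}.
  J's other parents are R, X.
  F's other parents are H, J.
  E also has parents F, R, T, W, X.
MB(L) = {D, E, F, H, J, R, T, W, X}, which has 9 nodes.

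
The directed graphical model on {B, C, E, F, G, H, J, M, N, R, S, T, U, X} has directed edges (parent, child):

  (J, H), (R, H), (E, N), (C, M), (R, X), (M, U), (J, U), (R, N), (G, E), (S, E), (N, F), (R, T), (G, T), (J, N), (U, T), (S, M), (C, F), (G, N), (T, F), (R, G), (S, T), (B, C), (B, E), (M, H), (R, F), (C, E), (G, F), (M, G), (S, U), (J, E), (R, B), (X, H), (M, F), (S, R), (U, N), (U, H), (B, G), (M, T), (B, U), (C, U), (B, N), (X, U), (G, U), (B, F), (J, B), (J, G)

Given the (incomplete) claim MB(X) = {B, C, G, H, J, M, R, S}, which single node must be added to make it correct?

The Markov blanket of a node is its parents, its children, and the other parents of its children.
Ch(X) = {H, U}.
Parents of X: R.
Co-parents of X (other parents of its children):
  parents(U) \ {X} = {B, C, G, J, M, S}.
  H also has parents J, M, R, U.
MB(X) = {B, C, G, H, J, M, R, S, U}.
Comparing with the claimed set, U is missing.

U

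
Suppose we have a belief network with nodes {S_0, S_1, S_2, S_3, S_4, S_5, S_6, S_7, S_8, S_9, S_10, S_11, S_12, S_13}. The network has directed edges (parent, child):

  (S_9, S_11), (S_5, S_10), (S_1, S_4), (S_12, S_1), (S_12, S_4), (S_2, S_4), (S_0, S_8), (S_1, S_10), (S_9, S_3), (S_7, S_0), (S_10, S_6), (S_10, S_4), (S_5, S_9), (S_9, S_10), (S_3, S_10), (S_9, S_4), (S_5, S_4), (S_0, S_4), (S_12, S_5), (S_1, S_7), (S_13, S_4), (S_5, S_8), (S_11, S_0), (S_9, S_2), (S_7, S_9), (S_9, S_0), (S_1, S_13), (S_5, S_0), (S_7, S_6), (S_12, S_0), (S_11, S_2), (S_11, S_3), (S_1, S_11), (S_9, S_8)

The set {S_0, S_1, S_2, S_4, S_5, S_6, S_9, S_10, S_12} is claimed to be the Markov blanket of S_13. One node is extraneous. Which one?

S_13's children: S_4.
S_13 has parent S_1.
Parents of each child, excluding S_13:
  S_4 also has parents S_0, S_1, S_2, S_5, S_9, S_10, S_12.
MB(S_13) = {S_0, S_1, S_2, S_4, S_5, S_9, S_10, S_12}.
S_6 is neither a parent, child, nor co-parent of S_13, so it does not belong.

S_6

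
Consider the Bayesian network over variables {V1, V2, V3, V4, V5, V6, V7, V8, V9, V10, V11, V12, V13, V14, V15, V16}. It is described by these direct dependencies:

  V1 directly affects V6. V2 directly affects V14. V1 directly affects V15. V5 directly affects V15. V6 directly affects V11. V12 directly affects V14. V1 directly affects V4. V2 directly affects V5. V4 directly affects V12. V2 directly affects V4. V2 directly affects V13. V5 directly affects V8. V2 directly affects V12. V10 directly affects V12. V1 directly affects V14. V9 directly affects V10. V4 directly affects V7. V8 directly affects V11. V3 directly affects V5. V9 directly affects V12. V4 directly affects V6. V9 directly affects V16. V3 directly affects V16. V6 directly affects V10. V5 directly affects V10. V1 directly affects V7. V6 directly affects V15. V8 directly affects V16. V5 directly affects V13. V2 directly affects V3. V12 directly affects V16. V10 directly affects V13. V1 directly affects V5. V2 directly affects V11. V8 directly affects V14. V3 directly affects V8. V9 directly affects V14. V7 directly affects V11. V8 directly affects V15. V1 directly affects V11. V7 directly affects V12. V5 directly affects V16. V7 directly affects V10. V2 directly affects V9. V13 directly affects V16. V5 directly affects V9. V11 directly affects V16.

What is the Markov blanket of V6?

Recall MB(v) = parents ∪ children ∪ spouses, where spouses are the other parents of v's children.
Parents of V6: V1, V4.
Ch(V6) = {V10, V11, V15}.
For each child, the remaining parents (spouses of V6):
  V10: V5, V7, V9
  V11: V1, V2, V7, V8
  V15: V1, V5, V8
MB(V6) = {V1, V2, V4, V5, V7, V8, V9, V10, V11, V15}.

{V1, V2, V4, V5, V7, V8, V9, V10, V11, V15}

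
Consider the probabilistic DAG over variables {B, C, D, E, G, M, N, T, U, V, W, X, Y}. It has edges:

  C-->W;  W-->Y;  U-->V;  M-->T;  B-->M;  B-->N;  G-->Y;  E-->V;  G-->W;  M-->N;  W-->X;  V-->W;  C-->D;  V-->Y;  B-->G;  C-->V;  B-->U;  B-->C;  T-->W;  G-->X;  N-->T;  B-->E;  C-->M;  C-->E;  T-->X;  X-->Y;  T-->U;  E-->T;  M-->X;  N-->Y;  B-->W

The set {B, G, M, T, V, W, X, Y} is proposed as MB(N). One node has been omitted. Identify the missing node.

Recall MB(v) = parents ∪ children ∪ spouses, where spouses are the other parents of v's children.
Children of N: T, Y.
N has parents B, M.
Parents of each child, excluding N:
  parents(T) \ {N} = {E, M}.
  Y also has parents G, V, W, X.
MB(N) = {B, E, G, M, T, V, W, X, Y}.
Comparing with the claimed set, E is missing.

E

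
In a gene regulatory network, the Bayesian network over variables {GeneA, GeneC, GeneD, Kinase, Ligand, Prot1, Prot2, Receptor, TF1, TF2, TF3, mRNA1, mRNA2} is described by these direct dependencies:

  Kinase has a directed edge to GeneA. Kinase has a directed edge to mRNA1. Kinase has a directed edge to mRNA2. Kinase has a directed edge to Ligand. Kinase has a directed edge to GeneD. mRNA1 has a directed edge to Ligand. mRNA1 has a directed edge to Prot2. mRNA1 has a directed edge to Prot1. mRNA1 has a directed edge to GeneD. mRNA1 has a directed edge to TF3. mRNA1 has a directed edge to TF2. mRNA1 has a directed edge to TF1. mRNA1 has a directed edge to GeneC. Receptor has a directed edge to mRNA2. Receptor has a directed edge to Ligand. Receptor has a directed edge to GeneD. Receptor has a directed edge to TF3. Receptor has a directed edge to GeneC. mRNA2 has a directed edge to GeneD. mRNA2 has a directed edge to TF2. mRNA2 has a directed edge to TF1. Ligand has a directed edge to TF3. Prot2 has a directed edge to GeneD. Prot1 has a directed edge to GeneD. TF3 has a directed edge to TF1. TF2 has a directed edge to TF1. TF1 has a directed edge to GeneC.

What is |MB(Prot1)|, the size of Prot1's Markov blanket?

Parents of Prot1: mRNA1.
Ch(Prot1) = {GeneD}.
Other parents of Prot1's children:
  parents(GeneD) \ {Prot1} = {Kinase, Prot2, Receptor, mRNA1, mRNA2}.
MB(Prot1) = {GeneD, Kinase, Prot2, Receptor, mRNA1, mRNA2}, which has 6 nodes.

6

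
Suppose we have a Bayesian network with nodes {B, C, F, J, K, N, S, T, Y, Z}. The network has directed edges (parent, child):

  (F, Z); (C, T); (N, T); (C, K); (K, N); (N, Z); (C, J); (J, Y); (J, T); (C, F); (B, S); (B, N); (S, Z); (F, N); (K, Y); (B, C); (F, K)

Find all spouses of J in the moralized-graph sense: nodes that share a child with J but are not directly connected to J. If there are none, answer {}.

{K, N}

Children of J: T, Y.
  T also has parents C, N.
  parents(Y) \ {J} = {K}.
Excluding nodes already adjacent to J (C, T, Y), the co-parent-only contribution is {K, N}.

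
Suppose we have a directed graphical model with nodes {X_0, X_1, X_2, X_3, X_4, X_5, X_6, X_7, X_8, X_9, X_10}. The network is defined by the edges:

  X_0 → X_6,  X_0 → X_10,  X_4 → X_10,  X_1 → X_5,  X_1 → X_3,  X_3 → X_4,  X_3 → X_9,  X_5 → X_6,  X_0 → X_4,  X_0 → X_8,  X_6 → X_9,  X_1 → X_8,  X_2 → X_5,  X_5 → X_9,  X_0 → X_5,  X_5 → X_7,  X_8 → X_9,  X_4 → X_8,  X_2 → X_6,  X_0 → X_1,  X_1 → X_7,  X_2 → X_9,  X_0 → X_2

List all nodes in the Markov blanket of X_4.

{X_0, X_1, X_3, X_8, X_10}

Parents of X_4: X_0, X_3.
Ch(X_4) = {X_8, X_10}.
Co-parents of X_4 (other parents of its children):
  X_8's other parents are X_0, X_1.
  X_10's other parent is X_0.
Taking the union gives {X_0, X_1, X_3, X_8, X_10}.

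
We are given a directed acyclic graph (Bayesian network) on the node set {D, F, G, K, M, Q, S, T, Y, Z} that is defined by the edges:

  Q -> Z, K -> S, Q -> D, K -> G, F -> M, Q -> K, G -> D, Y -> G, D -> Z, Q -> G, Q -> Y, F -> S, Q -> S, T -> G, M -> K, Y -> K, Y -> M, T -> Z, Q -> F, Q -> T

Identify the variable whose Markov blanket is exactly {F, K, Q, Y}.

M

The target node must have every member of {F, K, Q, Y} as a parent, child, or co-parent, and no others.
Parents of M: F, Y; children: K; co-parents: Q, Y.
These exactly cover the given set, so the node is M.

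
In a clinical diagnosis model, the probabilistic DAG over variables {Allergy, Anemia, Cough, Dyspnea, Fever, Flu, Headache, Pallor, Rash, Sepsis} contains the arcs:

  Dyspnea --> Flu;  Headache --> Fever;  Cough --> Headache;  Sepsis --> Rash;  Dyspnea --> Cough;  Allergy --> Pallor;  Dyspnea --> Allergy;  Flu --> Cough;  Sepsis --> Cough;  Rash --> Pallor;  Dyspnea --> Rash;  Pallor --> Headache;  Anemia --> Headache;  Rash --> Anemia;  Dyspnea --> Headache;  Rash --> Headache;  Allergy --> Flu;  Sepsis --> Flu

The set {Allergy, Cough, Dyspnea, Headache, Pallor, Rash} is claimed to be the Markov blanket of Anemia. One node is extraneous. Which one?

Allergy

Anemia has parent Rash.
Anemia has child Headache.
Parents of each child, excluding Anemia:
  parents(Headache) \ {Anemia} = {Cough, Dyspnea, Pallor, Rash}.
MB(Anemia) = {Cough, Dyspnea, Headache, Pallor, Rash}.
Allergy is neither a parent, child, nor co-parent of Anemia, so it does not belong.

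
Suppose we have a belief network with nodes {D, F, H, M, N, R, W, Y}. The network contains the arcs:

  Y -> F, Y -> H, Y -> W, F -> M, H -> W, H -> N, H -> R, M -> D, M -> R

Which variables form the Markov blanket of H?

A node's Markov blanket = Pa ∪ Ch ∪ (parents of Ch other than the node itself).
Pa(H) = {Y}.
H's children: N, R, W.
For each child, the remaining parents (spouses of H):
  W's other parent is Y.
  N has no other parent.
  parents(R) \ {H} = {M}.
MB(H) = {M, N, R, W, Y}.

{M, N, R, W, Y}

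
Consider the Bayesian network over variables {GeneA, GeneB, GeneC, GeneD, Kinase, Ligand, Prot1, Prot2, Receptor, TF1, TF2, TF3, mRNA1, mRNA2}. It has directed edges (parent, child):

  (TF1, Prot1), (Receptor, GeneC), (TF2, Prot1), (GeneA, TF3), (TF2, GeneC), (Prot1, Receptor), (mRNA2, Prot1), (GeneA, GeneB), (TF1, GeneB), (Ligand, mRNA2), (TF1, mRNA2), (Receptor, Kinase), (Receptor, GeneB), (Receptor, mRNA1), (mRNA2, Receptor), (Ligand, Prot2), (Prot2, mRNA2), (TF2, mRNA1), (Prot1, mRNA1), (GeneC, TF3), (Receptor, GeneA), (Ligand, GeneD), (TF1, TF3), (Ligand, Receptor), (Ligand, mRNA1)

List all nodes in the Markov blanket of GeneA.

By definition, MB(GeneA) is built from GeneA's parents, GeneA's children, and the co-parents of GeneA.
Pa(GeneA) = {Receptor}.
GeneA's children: GeneB, TF3.
Other parents of GeneA's children:
  parents(GeneB) \ {GeneA} = {Receptor, TF1}.
  TF3's other parents are GeneC, TF1.
MB(GeneA) = {GeneB, GeneC, Receptor, TF1, TF3}.

{GeneB, GeneC, Receptor, TF1, TF3}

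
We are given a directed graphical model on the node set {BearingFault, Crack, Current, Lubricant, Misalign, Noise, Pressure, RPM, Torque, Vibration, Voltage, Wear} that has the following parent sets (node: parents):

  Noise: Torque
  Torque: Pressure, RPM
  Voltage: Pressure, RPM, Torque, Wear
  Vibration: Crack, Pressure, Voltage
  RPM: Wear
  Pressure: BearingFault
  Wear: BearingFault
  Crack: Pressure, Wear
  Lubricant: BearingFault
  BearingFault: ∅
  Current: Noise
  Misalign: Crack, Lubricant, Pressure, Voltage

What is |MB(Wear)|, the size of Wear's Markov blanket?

By definition, MB(Wear) is built from Wear's parents, Wear's children, and the co-parents of Wear.
Pa(Wear) = {BearingFault}.
Wear's children: Crack, RPM, Voltage.
For each child, the remaining parents (spouses of Wear):
  RPM: —
  Crack: Pressure
  Voltage: Pressure, RPM, Torque
MB(Wear) = {BearingFault, Crack, Pressure, RPM, Torque, Voltage}, which has 6 nodes.

6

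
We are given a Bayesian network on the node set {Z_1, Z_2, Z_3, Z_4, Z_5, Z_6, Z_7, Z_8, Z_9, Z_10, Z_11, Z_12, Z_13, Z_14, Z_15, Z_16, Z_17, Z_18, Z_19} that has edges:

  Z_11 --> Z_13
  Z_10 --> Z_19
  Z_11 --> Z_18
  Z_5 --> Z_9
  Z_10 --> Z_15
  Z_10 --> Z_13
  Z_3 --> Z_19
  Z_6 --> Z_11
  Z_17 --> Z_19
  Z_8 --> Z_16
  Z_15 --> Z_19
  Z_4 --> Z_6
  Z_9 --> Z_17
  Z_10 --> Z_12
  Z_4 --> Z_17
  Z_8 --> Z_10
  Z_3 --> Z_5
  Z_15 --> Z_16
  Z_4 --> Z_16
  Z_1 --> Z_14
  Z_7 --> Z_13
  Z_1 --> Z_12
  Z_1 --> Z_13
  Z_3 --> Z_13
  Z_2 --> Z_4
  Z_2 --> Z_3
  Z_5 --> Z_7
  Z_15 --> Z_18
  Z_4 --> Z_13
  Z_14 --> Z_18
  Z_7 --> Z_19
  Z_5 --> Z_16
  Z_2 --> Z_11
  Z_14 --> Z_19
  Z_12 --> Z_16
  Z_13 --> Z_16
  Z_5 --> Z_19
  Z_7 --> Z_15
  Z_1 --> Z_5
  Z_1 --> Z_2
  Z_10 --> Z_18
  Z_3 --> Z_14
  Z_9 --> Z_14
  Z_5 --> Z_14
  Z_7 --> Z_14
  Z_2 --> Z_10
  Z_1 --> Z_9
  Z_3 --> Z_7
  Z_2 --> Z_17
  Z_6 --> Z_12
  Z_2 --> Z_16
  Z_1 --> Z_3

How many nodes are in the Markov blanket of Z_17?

Recall MB(v) = parents ∪ children ∪ spouses, where spouses are the other parents of v's children.
Pa(Z_17) = {Z_2, Z_4, Z_9}.
Z_17's children: Z_19.
Parents of each child, excluding Z_17:
  parents(Z_19) \ {Z_17} = {Z_3, Z_5, Z_7, Z_10, Z_14, Z_15}.
MB(Z_17) = {Z_2, Z_3, Z_4, Z_5, Z_7, Z_9, Z_10, Z_14, Z_15, Z_19}, which has 10 nodes.

10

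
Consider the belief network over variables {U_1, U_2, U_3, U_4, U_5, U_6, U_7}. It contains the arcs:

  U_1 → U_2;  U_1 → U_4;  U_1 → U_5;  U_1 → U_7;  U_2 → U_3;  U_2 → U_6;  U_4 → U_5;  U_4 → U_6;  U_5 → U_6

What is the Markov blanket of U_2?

Pa(U_2) = {U_1}.
U_2 has children U_3, U_6.
Parents of each child, excluding U_2:
  U_3: no additional parents.
  U_6 also has parents U_4, U_5.
Union: {U_1} ∪ {U_3, U_6} ∪ {U_4, U_5} = {U_1, U_3, U_4, U_5, U_6}.

{U_1, U_3, U_4, U_5, U_6}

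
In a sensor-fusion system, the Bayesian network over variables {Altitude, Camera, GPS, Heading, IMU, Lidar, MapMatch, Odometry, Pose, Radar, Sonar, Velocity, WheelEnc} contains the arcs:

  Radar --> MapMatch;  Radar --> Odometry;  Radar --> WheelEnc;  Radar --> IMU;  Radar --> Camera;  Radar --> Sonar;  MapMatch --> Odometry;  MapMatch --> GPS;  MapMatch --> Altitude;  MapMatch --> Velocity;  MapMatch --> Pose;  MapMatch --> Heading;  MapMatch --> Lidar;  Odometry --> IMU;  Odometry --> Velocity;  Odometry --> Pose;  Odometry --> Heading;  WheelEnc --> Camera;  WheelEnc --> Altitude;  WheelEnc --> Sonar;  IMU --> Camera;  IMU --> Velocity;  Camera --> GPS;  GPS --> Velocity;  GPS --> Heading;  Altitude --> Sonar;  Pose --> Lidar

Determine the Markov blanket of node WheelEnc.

A node's Markov blanket = Pa ∪ Ch ∪ (parents of Ch other than the node itself).
WheelEnc has children Altitude, Camera, Sonar.
WheelEnc's parents: Radar.
Other parents of WheelEnc's children:
  Camera: IMU, Radar
  Altitude: MapMatch
  Sonar: Altitude, Radar
Taking the union gives {Altitude, Camera, IMU, MapMatch, Radar, Sonar}.

{Altitude, Camera, IMU, MapMatch, Radar, Sonar}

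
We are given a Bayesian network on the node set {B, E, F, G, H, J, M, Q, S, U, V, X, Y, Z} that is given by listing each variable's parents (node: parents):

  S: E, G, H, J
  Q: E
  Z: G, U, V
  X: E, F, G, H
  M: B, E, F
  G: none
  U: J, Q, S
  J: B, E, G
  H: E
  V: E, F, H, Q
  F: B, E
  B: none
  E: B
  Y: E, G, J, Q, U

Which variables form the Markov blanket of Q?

By definition, MB(Q) is built from Q's parents, Q's children, and the co-parents of Q.
Parents of Q: E.
Ch(Q) = {U, V, Y}.
Parents of each child, excluding Q:
  U: J, S
  V: E, F, H
  Y: E, G, J, U
Taking the union gives {E, F, G, H, J, S, U, V, Y}.

{E, F, G, H, J, S, U, V, Y}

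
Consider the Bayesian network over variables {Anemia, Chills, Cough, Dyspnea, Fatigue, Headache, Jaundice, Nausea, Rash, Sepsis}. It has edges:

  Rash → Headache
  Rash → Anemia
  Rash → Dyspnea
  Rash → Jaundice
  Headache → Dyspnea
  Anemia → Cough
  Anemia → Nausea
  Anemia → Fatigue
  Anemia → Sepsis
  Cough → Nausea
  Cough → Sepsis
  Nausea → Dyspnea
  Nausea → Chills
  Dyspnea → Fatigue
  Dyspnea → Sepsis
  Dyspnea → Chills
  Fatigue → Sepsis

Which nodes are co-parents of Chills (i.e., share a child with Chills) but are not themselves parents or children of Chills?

Chills has no children, so it has no co-parents. The set is empty.

{}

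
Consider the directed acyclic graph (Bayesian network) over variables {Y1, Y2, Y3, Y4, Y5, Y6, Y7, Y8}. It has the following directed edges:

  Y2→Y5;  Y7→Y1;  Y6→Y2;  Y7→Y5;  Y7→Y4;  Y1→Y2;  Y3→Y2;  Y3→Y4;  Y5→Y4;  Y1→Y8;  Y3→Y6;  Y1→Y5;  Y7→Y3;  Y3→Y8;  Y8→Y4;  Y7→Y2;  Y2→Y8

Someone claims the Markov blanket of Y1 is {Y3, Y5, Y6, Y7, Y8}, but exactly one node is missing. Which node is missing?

Children of Y1: Y2, Y5, Y8.
Y1's parents: Y7.
Other parents of Y1's children:
  parents(Y2) \ {Y1} = {Y3, Y6, Y7}.
  Y8's other parents are Y2, Y3.
  Y5 also has parents Y2, Y7.
MB(Y1) = {Y2, Y3, Y5, Y6, Y7, Y8}.
Comparing with the claimed set, Y2 is missing.

Y2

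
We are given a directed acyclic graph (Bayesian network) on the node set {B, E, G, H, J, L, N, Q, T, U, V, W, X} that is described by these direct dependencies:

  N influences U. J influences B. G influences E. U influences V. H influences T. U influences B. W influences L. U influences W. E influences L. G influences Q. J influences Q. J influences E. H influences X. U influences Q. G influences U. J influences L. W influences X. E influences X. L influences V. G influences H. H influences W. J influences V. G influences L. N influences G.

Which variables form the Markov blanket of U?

{B, G, H, J, L, N, Q, V, W}

A node's Markov blanket = Pa ∪ Ch ∪ (parents of Ch other than the node itself).
U's parents: G, N.
U has children B, Q, V, W.
Other parents of U's children:
  W also has parent H.
  parents(Q) \ {U} = {G, J}.
  B also has parent J.
  V also has parents J, L.
Union: {G, N} ∪ {B, Q, V, W} ∪ {G, H, J, L} = {B, G, H, J, L, N, Q, V, W}.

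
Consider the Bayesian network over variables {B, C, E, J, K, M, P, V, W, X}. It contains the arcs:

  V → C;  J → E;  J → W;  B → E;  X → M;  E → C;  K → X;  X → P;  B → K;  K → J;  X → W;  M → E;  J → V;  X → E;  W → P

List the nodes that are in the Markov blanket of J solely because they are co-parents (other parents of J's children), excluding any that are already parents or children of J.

Children of J: E, V, W.
  parents(W) \ {J} = {X}.
  parents(E) \ {J} = {B, M, X}.
  V has no other parent.
Excluding nodes already adjacent to J (E, K, V, W), the co-parent-only contribution is {B, M, X}.

{B, M, X}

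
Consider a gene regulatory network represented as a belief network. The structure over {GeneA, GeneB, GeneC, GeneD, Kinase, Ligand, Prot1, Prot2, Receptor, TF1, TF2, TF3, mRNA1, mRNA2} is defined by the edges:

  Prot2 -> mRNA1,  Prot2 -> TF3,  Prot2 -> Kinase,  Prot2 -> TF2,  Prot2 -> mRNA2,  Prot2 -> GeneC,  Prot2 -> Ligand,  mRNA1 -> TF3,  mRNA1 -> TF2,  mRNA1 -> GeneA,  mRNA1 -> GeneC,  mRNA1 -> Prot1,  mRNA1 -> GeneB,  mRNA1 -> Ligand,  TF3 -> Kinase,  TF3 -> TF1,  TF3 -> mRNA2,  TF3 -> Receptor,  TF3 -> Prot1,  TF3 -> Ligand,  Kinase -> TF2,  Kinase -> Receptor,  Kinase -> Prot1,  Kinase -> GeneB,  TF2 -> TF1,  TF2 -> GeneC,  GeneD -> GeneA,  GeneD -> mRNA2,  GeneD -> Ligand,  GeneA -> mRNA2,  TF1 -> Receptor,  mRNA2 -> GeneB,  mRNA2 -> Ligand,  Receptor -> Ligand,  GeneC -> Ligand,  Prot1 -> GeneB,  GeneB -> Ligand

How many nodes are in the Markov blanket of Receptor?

Receptor has child Ligand.
Receptor's parents: Kinase, TF1, TF3.
Other parents of Receptor's children:
  parents(Ligand) \ {Receptor} = {GeneB, GeneC, GeneD, Prot2, TF3, mRNA1, mRNA2}.
MB(Receptor) = {GeneB, GeneC, GeneD, Kinase, Ligand, Prot2, TF1, TF3, mRNA1, mRNA2}, which has 10 nodes.

10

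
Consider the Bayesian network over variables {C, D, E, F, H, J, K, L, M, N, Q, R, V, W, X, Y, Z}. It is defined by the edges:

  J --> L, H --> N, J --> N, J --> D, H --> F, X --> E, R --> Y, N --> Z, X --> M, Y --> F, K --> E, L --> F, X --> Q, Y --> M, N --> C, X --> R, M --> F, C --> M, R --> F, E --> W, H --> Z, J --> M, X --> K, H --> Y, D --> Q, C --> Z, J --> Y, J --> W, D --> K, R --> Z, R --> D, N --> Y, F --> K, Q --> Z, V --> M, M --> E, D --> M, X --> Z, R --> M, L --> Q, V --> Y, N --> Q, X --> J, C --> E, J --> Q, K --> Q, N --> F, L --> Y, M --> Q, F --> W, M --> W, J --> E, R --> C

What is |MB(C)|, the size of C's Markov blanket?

C's parents: N, R.
C's children: E, M, Z.
Parents of each child, excluding C:
  M's other parents are D, J, R, V, X, Y.
  E also has parents J, K, M, X.
  Z also has parents H, N, Q, R, X.
MB(C) = {D, E, H, J, K, M, N, Q, R, V, X, Y, Z}, which has 13 nodes.

13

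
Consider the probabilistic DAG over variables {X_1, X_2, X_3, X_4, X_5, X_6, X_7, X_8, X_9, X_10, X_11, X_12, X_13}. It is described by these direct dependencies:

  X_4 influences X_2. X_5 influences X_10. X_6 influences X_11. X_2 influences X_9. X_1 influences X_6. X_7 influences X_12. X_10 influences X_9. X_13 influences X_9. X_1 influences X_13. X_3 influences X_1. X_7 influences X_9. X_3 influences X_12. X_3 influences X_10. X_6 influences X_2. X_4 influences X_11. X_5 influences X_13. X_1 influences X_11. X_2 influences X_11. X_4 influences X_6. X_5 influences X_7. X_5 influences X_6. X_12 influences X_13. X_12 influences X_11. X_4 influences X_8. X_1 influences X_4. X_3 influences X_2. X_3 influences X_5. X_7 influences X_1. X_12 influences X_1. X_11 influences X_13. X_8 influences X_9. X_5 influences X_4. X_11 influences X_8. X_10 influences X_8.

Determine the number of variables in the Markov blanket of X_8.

7

By definition, MB(X_8) is built from X_8's parents, X_8's children, and the co-parents of X_8.
X_8's children: X_9.
X_8's parents: X_4, X_10, X_11.
Co-parents of X_8 (other parents of its children):
  parents(X_9) \ {X_8} = {X_2, X_7, X_10, X_13}.
MB(X_8) = {X_2, X_4, X_7, X_9, X_10, X_11, X_13}, which has 7 nodes.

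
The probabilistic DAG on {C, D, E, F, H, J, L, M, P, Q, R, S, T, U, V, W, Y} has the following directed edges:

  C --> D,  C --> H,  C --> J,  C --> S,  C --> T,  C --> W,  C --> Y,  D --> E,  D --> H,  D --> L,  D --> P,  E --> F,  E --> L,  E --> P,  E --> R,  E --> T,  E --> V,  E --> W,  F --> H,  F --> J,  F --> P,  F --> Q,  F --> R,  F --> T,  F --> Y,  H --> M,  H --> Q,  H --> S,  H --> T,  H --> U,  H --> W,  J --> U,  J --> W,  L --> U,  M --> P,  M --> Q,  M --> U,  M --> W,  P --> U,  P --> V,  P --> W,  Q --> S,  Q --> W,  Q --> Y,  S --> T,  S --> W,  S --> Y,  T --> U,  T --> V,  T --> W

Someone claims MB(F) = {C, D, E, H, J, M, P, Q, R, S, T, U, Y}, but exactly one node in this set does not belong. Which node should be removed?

U

By definition, MB(F) is built from F's parents, F's children, and the co-parents of F.
F's parents: E.
Children of F: H, J, P, Q, R, T, Y.
Other parents of F's children:
  H also has parents C, D.
  J's other parent is C.
  parents(P) \ {F} = {D, E, M}.
  parents(Q) \ {F} = {H, M}.
  R's other parent is E.
  parents(T) \ {F} = {C, E, H, S}.
  parents(Y) \ {F} = {C, Q, S}.
MB(F) = {C, D, E, H, J, M, P, Q, R, S, T, Y}.
U is neither a parent, child, nor co-parent of F, so it does not belong.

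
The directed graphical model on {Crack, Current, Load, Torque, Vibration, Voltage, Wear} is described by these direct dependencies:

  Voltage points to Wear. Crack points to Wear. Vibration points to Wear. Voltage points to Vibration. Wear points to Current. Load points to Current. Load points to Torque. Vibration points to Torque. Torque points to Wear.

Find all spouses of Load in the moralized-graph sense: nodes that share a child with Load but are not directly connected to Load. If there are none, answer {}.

Children of Load: Current, Torque.
  Torque also has parent Vibration.
  Current's other parent is Wear.
Excluding nodes already adjacent to Load (Current, Torque), the co-parent-only contribution is {Vibration, Wear}.

{Vibration, Wear}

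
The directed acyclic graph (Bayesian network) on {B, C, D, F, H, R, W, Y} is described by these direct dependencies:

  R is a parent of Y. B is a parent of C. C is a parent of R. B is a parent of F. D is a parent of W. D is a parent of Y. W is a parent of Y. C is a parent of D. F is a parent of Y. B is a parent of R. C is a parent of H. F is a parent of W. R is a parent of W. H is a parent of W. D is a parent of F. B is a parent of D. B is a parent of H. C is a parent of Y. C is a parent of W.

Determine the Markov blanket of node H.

The Markov blanket of a node is its parents, its children, and the other parents of its children.
Children of H: W.
H has parents B, C.
Other parents of H's children:
  W also has parents C, D, F, R.
So the Markov blanket of H is {B, C, D, F, R, W}.

{B, C, D, F, R, W}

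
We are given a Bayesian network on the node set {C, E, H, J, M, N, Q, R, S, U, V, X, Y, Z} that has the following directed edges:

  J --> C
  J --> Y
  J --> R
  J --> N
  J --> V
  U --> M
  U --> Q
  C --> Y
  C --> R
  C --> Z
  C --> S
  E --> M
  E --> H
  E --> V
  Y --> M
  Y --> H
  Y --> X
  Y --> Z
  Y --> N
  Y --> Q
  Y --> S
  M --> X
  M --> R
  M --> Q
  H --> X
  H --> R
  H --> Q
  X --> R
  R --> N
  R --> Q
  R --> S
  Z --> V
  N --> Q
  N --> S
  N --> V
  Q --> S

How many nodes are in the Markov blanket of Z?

6

A node's Markov blanket = Pa ∪ Ch ∪ (parents of Ch other than the node itself).
Z's children: V.
Parents of Z: C, Y.
Parents of each child, excluding Z:
  V also has parents E, J, N.
MB(Z) = {C, E, J, N, V, Y}, which has 6 nodes.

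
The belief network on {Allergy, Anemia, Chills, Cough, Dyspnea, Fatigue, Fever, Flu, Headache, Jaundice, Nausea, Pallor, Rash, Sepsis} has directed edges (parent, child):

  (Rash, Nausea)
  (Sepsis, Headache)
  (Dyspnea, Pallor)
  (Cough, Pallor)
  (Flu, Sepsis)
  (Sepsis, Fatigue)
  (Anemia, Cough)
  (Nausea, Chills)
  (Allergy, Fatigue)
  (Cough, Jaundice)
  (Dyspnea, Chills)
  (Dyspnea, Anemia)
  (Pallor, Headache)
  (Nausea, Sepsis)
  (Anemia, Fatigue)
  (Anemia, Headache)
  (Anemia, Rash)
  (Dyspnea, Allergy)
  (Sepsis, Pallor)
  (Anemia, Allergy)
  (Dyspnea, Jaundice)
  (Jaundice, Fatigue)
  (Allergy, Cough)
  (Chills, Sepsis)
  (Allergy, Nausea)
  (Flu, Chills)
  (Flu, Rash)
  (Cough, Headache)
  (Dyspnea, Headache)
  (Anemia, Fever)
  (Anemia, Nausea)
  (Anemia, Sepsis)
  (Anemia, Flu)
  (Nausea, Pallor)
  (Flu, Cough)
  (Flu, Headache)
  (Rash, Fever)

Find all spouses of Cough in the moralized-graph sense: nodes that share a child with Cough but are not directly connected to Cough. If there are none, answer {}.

Children of Cough: Headache, Jaundice, Pallor.
  parents(Jaundice) \ {Cough} = {Dyspnea}.
  Pallor's other parents are Dyspnea, Nausea, Sepsis.
  Headache also has parents Anemia, Dyspnea, Flu, Pallor, Sepsis.
Excluding nodes already adjacent to Cough (Allergy, Anemia, Flu, Headache, Jaundice, Pallor), the co-parent-only contribution is {Dyspnea, Nausea, Sepsis}.

{Dyspnea, Nausea, Sepsis}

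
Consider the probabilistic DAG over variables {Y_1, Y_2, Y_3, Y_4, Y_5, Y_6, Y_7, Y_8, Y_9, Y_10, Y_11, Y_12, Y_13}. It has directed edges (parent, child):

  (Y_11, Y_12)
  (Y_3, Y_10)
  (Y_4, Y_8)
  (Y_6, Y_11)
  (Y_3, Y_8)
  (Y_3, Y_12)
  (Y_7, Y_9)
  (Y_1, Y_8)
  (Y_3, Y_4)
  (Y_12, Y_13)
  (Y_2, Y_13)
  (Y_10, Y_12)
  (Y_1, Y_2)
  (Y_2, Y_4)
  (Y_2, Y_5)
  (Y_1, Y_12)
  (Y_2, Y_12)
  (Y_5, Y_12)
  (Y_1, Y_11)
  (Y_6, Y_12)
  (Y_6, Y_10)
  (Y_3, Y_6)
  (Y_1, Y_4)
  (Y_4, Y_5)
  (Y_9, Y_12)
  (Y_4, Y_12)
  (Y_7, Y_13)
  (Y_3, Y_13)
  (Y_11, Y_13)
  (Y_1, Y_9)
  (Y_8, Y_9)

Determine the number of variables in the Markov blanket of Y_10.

Y_10's children: Y_12.
Y_10's parents: Y_3, Y_6.
Parents of each child, excluding Y_10:
  Y_12: Y_1, Y_2, Y_3, Y_4, Y_5, Y_6, Y_9, Y_11
MB(Y_10) = {Y_1, Y_2, Y_3, Y_4, Y_5, Y_6, Y_9, Y_11, Y_12}, which has 9 nodes.

9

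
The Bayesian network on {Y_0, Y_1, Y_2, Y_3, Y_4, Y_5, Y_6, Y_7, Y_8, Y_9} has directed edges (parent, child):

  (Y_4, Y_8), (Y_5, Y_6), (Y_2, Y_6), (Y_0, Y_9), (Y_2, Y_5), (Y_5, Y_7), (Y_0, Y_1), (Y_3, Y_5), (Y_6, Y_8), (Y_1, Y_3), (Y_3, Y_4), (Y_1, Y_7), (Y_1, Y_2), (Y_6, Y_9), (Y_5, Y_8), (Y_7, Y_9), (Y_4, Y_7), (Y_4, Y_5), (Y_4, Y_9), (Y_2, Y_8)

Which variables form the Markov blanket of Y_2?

{Y_1, Y_3, Y_4, Y_5, Y_6, Y_8}

Pa(Y_2) = {Y_1}.
Y_2's children: Y_5, Y_6, Y_8.
Parents of each child, excluding Y_2:
  Y_5's other parents are Y_3, Y_4.
  Y_6 also has parent Y_5.
  Y_8 also has parents Y_4, Y_5, Y_6.
Union: {Y_1} ∪ {Y_5, Y_6, Y_8} ∪ {Y_3, Y_4, Y_5, Y_6} = {Y_1, Y_3, Y_4, Y_5, Y_6, Y_8}.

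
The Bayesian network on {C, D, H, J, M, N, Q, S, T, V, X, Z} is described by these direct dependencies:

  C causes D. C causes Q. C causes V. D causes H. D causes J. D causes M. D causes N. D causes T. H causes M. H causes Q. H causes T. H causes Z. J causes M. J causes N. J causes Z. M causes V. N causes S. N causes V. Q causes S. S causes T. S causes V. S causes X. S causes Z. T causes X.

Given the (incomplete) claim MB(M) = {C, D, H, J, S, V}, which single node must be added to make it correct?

N

Ch(M) = {V}.
Parents of M: D, H, J.
For each child, the remaining parents (spouses of M):
  V: C, N, S
MB(M) = {C, D, H, J, N, S, V}.
Comparing with the claimed set, N is missing.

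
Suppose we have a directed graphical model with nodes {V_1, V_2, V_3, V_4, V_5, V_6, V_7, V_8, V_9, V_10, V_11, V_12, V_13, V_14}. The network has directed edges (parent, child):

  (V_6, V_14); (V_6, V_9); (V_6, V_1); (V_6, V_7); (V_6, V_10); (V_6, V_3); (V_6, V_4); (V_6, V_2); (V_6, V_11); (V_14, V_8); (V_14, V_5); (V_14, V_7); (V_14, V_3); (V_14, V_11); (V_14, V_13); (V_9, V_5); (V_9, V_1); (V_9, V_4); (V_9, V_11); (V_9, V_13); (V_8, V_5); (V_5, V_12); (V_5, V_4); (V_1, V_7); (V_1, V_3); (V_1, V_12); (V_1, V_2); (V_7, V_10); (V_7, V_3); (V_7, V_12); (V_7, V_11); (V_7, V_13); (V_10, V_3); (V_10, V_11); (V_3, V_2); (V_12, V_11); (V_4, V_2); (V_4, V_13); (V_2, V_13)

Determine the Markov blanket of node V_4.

Recall MB(v) = parents ∪ children ∪ spouses, where spouses are the other parents of v's children.
V_4 has parents V_5, V_6, V_9.
V_4's children: V_2, V_13.
Parents of each child, excluding V_4:
  V_2's other parents are V_1, V_3, V_6.
  V_13's other parents are V_2, V_7, V_9, V_14.
Taking the union gives {V_1, V_2, V_3, V_5, V_6, V_7, V_9, V_13, V_14}.

{V_1, V_2, V_3, V_5, V_6, V_7, V_9, V_13, V_14}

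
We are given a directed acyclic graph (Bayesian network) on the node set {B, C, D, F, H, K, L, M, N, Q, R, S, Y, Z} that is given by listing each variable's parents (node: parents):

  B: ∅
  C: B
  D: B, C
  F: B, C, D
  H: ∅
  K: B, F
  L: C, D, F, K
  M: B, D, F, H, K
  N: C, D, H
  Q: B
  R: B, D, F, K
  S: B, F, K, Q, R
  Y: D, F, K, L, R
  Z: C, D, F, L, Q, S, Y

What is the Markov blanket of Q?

Q has parent B.
Q's children: S, Z.
Parents of each child, excluding Q:
  parents(S) \ {Q} = {B, F, K, R}.
  parents(Z) \ {Q} = {C, D, F, L, S, Y}.
MB(Q) = {B, C, D, F, K, L, R, S, Y, Z}.

{B, C, D, F, K, L, R, S, Y, Z}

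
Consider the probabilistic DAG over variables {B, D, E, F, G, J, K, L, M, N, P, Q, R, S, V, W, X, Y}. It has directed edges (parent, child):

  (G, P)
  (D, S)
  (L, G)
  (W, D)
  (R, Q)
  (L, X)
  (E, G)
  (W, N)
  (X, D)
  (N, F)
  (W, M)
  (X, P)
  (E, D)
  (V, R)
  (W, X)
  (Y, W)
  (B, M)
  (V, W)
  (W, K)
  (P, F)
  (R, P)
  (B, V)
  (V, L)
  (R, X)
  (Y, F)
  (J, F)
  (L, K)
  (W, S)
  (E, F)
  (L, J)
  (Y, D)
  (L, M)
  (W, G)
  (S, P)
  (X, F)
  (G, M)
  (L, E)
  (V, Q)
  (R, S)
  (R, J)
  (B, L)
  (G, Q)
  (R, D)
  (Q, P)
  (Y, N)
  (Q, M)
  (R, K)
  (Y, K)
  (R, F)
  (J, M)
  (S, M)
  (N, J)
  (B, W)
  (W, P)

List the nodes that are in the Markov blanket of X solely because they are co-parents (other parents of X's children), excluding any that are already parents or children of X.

Children of X: D, F, P.
  D also has parents E, R, W, Y.
  P also has parents G, Q, R, S, W.
  F also has parents E, J, N, P, R, Y.
Excluding nodes already adjacent to X (D, F, L, P, R, W), the co-parent-only contribution is {E, G, J, N, Q, S, Y}.

{E, G, J, N, Q, S, Y}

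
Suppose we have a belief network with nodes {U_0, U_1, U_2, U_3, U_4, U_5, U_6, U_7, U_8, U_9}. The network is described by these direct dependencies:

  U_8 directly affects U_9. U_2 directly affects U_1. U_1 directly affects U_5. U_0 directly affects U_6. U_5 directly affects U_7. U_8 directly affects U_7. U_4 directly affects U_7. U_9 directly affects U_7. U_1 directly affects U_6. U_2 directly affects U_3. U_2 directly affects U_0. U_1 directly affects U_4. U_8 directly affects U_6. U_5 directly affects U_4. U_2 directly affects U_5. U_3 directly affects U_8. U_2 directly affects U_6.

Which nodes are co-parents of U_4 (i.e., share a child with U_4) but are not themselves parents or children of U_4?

Children of U_4: U_7.
  parents(U_7) \ {U_4} = {U_5, U_8, U_9}.
Excluding nodes already adjacent to U_4 (U_1, U_5, U_7), the co-parent-only contribution is {U_8, U_9}.

{U_8, U_9}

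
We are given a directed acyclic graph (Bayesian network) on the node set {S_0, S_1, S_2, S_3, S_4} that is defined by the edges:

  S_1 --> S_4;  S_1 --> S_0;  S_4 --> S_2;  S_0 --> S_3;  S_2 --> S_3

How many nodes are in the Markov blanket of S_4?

2

S_4's parents: S_1.
S_4 has child S_2.
For each child, the remaining parents (spouses of S_4):
  S_2 has no other parent.
MB(S_4) = {S_1, S_2}, which has 2 nodes.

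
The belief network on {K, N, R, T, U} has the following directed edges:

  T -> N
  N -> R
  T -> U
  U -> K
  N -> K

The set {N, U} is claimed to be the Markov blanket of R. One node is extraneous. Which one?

R has parent N.
Children of R: none.
With no children, R has no spouses; the co-parent set is empty.
MB(R) = {N}.
U is neither a parent, child, nor co-parent of R, so it does not belong.

U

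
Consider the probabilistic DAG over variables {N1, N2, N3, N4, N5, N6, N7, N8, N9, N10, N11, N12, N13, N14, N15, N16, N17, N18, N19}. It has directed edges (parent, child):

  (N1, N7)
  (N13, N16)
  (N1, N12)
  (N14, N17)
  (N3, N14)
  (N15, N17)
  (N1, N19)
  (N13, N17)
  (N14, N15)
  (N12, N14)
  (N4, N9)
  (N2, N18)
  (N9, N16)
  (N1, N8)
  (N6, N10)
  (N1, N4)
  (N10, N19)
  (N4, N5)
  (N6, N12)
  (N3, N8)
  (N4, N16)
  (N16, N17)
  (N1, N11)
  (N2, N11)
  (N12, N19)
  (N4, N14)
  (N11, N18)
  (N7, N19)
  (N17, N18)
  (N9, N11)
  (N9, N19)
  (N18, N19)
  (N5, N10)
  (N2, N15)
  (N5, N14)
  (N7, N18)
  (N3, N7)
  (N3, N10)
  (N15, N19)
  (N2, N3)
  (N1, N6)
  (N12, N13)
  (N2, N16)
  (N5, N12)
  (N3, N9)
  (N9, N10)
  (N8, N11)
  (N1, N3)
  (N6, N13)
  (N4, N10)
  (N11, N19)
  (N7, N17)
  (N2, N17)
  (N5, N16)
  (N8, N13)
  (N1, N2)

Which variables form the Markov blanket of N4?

{N1, N2, N3, N5, N6, N9, N10, N12, N13, N14, N16}

A node's Markov blanket = Pa ∪ Ch ∪ (parents of Ch other than the node itself).
N4 has parent N1.
N4's children: N5, N9, N10, N14, N16.
Co-parents of N4 (other parents of its children):
  N5 has no other parent.
  parents(N9) \ {N4} = {N3}.
  N10's other parents are N3, N5, N6, N9.
  parents(N14) \ {N4} = {N3, N5, N12}.
  N16 also has parents N2, N5, N9, N13.
MB(N4) = {N1, N2, N3, N5, N6, N9, N10, N12, N13, N14, N16}.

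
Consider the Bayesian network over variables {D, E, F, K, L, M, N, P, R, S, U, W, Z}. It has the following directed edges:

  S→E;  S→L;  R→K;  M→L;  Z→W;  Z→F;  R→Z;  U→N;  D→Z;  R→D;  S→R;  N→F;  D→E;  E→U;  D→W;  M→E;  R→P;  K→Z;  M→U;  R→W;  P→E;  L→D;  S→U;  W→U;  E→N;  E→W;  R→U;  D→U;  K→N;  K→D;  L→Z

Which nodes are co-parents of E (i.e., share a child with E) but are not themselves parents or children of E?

Children of E: N, U, W.
  W also has parents D, R, Z.
  U's other parents are D, M, R, S, W.
  parents(N) \ {E} = {K, U}.
Excluding nodes already adjacent to E (D, M, N, P, S, U, W), the co-parent-only contribution is {K, R, Z}.

{K, R, Z}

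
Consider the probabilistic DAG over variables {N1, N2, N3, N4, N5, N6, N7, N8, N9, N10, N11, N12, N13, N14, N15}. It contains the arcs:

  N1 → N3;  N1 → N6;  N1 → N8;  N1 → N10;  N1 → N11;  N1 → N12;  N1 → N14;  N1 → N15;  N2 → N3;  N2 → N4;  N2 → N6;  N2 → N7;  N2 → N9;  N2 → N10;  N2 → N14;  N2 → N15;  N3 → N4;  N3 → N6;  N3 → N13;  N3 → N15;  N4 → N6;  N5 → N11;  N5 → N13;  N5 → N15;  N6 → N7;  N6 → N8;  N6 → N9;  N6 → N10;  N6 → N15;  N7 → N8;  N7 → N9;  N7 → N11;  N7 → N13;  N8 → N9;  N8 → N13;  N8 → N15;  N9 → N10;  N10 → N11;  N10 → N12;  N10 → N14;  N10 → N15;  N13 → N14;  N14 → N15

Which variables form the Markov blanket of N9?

{N1, N2, N6, N7, N8, N10}

Pa(N9) = {N2, N6, N7, N8}.
Ch(N9) = {N10}.
Co-parents of N9 (other parents of its children):
  N10's other parents are N1, N2, N6.
MB(N9) = {N1, N2, N6, N7, N8, N10}.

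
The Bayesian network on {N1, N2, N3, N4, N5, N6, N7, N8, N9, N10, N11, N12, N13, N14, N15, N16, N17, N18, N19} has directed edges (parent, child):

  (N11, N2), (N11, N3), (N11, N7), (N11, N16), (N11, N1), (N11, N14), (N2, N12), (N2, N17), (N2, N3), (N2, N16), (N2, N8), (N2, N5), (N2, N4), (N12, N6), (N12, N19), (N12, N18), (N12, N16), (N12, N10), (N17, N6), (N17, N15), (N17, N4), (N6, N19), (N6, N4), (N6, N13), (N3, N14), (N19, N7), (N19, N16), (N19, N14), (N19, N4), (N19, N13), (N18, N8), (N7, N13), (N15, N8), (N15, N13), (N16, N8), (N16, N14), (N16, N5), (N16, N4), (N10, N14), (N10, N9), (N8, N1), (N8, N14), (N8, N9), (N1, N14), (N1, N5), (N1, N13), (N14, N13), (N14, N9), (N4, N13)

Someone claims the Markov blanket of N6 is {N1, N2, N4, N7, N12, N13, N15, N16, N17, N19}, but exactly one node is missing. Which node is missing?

N14

The Markov blanket of a node is its parents, its children, and the other parents of its children.
Ch(N6) = {N4, N13, N19}.
N6 has parents N12, N17.
Other parents of N6's children:
  N19 also has parent N12.
  parents(N4) \ {N6} = {N2, N16, N17, N19}.
  N13's other parents are N1, N4, N7, N14, N15, N19.
MB(N6) = {N1, N2, N4, N7, N12, N13, N14, N15, N16, N17, N19}.
Comparing with the claimed set, N14 is missing.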